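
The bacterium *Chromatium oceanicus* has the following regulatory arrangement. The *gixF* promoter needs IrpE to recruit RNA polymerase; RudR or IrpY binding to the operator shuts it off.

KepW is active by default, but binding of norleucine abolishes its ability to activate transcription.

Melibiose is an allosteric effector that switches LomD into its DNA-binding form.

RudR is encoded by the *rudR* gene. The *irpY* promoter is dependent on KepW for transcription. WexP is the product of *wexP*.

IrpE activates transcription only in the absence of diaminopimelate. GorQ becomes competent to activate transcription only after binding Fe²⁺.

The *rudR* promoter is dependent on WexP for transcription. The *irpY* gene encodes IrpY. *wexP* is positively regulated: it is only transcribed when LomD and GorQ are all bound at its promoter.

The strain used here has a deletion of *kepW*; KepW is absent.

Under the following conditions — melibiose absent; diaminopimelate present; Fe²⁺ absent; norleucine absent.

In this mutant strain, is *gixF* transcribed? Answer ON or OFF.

OFF

Melibiose is absent, so LomD is inactive.
Fe²⁺ is absent, so GorQ is inactive.
Required activator LomD is absent, so *wexP* is not transcribed.
So WexP is not produced.
Required activator WexP is absent, so *rudR* is not transcribed.
So RudR is not produced.
Diaminopimelate is present, so IrpE is inactive.
KepW is non-functional in this strain, so it has no effect.
Required activator KepW is absent, so *irpY* is not transcribed.
So IrpY is not produced.
Required activator IrpE is absent, so *gixF* is not transcribed.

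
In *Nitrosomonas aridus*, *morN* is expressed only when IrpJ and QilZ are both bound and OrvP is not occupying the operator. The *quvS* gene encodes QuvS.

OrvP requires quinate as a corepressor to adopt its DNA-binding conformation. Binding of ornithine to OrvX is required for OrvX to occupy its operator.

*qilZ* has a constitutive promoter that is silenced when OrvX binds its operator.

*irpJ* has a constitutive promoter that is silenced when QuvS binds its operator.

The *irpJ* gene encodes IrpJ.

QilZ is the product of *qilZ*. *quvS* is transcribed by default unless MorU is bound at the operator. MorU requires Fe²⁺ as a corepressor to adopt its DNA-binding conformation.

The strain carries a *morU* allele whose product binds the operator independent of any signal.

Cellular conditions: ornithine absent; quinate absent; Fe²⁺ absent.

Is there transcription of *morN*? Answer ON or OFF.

ON

MorU is constitutively active in this strain.
With repressor MorU bound, *quvS* is not transcribed.
So QuvS is not produced.
With no repressor bound, *irpJ* is transcribed.
So IrpJ is produced and active.
Quinate is absent, so OrvP is inactive.
Ornithine is absent, so OrvX is inactive.
With no repressor bound, *qilZ* is transcribed.
So QilZ is produced and active.
No repressor is bound and IrpJ and QilZ are active, so *morN* is transcribed.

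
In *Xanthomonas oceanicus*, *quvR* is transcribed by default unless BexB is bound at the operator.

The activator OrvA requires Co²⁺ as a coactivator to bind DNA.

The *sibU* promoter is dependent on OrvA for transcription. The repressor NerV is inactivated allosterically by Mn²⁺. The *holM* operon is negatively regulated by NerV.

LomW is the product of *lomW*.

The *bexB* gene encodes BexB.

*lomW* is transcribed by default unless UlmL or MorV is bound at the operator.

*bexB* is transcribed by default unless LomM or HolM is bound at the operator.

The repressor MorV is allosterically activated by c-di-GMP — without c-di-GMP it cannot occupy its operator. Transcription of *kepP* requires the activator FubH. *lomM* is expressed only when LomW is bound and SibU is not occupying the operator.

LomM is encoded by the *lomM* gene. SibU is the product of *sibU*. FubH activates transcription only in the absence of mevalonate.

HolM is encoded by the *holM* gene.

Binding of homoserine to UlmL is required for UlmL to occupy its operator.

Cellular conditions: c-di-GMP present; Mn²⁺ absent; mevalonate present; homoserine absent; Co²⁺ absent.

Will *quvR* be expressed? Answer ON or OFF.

Homoserine is absent, so UlmL is inactive.
c-di-GMP is present, so MorV is active.
With repressor MorV bound, *lomW* is not transcribed.
So LomW is not produced.
Co²⁺ is absent, so OrvA is inactive.
Required activator OrvA is absent, so *sibU* is not transcribed.
So SibU is not produced.
Required activator LomW is absent, so *lomM* is not transcribed.
So LomM is not produced.
Mn²⁺ is absent, so NerV is active.
With repressor NerV bound, *holM* is not transcribed.
So HolM is not produced.
With no repressor bound, *bexB* is transcribed.
So BexB is produced and active.
With repressor BexB bound, *quvR* is not transcribed.

OFF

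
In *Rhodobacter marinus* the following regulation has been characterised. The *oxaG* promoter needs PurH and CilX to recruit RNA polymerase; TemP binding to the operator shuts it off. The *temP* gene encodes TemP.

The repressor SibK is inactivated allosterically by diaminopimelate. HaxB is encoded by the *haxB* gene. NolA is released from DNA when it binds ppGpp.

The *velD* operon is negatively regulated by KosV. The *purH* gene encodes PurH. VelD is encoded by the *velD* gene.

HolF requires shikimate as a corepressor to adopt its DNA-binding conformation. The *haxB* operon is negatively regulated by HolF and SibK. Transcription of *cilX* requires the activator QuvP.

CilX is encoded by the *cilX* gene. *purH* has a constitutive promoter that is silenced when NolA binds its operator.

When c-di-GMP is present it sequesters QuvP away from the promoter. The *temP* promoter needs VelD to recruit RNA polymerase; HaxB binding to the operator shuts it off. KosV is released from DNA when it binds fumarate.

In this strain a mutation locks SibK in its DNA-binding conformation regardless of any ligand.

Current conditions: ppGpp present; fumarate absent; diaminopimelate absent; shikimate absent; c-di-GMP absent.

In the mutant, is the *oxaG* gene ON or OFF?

ON

ppGpp is present, so NolA is inactive.
With no repressor bound, *purH* is transcribed.
So PurH is produced and active.
c-di-GMP is absent, so QuvP is active.
No repressor is bound and QuvP is active, so *cilX* is transcribed.
So CilX is produced and active.
Fumarate is absent, so KosV is active.
With repressor KosV bound, *velD* is not transcribed.
So VelD is not produced.
Shikimate is absent, so HolF is inactive.
SibK is constitutively active in this strain.
With repressor SibK bound, *haxB* is not transcribed.
So HaxB is not produced.
Required activator VelD is absent, so *temP* is not transcribed.
So TemP is not produced.
No repressor is bound and PurH and CilX are active, so *oxaG* is transcribed.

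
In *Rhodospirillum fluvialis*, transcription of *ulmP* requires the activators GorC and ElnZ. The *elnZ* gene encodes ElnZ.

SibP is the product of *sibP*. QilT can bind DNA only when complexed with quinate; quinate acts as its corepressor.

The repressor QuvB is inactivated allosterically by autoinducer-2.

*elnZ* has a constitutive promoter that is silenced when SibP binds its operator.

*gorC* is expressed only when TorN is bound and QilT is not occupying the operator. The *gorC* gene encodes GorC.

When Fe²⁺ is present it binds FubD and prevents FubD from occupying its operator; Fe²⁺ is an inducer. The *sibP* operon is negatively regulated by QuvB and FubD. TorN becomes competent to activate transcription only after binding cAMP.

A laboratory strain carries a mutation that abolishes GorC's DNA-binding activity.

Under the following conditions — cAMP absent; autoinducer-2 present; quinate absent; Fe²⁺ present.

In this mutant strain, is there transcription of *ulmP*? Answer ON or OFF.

GorC is non-functional in this strain, so it has no effect.
Autoinducer-2 is present, so QuvB is inactive.
Fe²⁺ is present, so FubD is inactive.
With no repressor bound, *sibP* is transcribed.
So SibP is produced and active.
With repressor SibP bound, *elnZ* is not transcribed.
So ElnZ is not produced.
Required activator GorC is absent, so *ulmP* is not transcribed.

OFF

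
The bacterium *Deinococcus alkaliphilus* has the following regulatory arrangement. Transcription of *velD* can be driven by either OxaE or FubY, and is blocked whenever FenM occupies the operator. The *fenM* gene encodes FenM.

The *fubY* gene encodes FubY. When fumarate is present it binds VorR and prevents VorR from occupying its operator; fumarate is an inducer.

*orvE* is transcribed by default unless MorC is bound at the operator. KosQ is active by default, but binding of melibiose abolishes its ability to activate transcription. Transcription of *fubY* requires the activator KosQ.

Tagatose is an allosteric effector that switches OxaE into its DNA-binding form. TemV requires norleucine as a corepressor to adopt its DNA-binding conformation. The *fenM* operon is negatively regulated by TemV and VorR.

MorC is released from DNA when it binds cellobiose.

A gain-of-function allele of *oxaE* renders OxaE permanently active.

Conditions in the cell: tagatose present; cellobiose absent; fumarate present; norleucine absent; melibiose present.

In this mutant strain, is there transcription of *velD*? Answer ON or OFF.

OxaE is constitutively active in this strain.
Norleucine is absent, so TemV is inactive.
Fumarate is present, so VorR is inactive.
With no repressor bound, *fenM* is transcribed.
So FenM is produced and active.
Melibiose is present, so KosQ is inactive.
Required activator KosQ is absent, so *fubY* is not transcribed.
So FubY is not produced.
With repressor FenM bound, *velD* is not transcribed.

OFF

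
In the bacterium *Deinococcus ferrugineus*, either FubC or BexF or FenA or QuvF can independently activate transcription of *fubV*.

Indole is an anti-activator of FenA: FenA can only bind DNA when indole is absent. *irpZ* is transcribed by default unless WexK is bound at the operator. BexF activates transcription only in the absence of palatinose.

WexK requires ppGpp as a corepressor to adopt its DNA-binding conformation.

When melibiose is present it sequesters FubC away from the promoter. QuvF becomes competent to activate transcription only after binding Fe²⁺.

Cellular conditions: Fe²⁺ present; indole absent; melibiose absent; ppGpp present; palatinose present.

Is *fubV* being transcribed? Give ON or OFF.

Melibiose is absent, so FubC is active.
Palatinose is present, so BexF is inactive.
Indole is absent, so FenA is active.
Fe²⁺ is present, so QuvF is active.
Activator FubC is present, so *fubV* is transcribed.

ON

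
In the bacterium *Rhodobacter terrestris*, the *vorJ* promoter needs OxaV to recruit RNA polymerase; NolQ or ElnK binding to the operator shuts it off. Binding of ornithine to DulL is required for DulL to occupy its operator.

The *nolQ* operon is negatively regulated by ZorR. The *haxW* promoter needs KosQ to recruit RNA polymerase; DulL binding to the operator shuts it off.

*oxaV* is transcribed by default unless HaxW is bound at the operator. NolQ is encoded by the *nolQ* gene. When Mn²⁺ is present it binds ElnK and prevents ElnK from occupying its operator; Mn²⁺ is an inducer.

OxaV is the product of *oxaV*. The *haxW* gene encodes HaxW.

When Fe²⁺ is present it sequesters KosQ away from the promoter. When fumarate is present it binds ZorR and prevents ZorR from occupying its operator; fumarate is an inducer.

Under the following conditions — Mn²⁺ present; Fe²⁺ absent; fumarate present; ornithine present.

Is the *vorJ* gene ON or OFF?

Fumarate is present, so ZorR is inactive.
With no repressor bound, *nolQ* is transcribed.
So NolQ is produced and active.
Mn²⁺ is present, so ElnK is inactive.
Ornithine is present, so DulL is active.
Fe²⁺ is absent, so KosQ is active.
With repressor DulL bound, *haxW* is not transcribed.
So HaxW is not produced.
With no repressor bound, *oxaV* is transcribed.
So OxaV is produced and active.
With repressor NolQ bound, *vorJ* is not transcribed.

OFF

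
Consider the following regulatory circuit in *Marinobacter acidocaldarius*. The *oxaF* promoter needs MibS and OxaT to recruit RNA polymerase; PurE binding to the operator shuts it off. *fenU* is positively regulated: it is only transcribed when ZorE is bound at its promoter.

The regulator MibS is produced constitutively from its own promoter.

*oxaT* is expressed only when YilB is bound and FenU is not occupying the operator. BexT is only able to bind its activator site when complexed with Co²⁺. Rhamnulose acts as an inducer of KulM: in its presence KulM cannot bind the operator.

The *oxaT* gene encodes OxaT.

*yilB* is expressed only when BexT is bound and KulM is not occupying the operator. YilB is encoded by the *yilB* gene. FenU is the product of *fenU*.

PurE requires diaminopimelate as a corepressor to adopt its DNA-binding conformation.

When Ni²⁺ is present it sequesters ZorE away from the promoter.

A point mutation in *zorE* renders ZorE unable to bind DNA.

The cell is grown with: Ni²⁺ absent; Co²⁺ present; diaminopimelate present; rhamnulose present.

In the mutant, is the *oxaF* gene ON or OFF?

MibS is produced constitutively and is active.
Diaminopimelate is present, so PurE is active.
Co²⁺ is present, so BexT is active.
Rhamnulose is present, so KulM is inactive.
No repressor is bound and BexT is active, so *yilB* is transcribed.
So YilB is produced and active.
ZorE is non-functional in this strain, so it has no effect.
Required activator ZorE is absent, so *fenU* is not transcribed.
So FenU is not produced.
No repressor is bound and YilB is active, so *oxaT* is transcribed.
So OxaT is produced and active.
With repressor PurE bound, *oxaF* is not transcribed.

OFF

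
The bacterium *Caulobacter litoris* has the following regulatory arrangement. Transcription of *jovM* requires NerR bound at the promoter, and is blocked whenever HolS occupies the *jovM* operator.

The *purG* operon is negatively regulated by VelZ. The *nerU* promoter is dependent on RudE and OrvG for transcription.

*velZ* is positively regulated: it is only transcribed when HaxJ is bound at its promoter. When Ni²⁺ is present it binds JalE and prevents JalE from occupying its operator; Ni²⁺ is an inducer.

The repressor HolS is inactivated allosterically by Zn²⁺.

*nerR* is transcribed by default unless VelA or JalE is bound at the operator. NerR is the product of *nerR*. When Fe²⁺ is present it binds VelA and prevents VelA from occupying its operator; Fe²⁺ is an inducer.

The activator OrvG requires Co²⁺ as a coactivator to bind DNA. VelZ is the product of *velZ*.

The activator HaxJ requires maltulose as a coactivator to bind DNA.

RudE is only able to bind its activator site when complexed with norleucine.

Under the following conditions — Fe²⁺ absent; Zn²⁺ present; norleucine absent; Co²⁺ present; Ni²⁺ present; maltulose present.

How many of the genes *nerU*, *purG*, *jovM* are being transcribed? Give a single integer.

Norleucine is absent, so RudE is inactive.
Co²⁺ is present, so OrvG is active.
Required activator RudE is absent, so *nerU* is not transcribed.
→ *nerU* is OFF.
Maltulose is present, so HaxJ is active.
No repressor is bound and HaxJ is active, so *velZ* is transcribed.
So VelZ is produced and active.
With repressor VelZ bound, *purG* is not transcribed.
→ *purG* is OFF.
Fe²⁺ is absent, so VelA is active.
Ni²⁺ is present, so JalE is inactive.
With repressor VelA bound, *nerR* is not transcribed.
So NerR is not produced.
Zn²⁺ is present, so HolS is inactive.
Required activator NerR is absent, so *jovM* is not transcribed.
→ *jovM* is OFF.
0 of the 3 genes are transcribed.

0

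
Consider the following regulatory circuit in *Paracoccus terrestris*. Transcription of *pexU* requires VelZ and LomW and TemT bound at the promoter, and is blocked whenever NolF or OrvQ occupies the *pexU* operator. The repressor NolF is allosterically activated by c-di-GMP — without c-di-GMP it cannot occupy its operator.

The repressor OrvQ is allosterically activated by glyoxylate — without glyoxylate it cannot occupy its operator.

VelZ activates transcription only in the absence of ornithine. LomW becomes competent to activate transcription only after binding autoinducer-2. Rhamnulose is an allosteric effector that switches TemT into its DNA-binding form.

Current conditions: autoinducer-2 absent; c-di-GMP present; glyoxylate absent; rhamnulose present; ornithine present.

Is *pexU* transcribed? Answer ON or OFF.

c-di-GMP is present, so NolF is active.
Ornithine is present, so VelZ is inactive.
Autoinducer-2 is absent, so LomW is inactive.
Rhamnulose is present, so TemT is active.
Glyoxylate is absent, so OrvQ is inactive.
With repressor NolF bound, *pexU* is not transcribed.

OFF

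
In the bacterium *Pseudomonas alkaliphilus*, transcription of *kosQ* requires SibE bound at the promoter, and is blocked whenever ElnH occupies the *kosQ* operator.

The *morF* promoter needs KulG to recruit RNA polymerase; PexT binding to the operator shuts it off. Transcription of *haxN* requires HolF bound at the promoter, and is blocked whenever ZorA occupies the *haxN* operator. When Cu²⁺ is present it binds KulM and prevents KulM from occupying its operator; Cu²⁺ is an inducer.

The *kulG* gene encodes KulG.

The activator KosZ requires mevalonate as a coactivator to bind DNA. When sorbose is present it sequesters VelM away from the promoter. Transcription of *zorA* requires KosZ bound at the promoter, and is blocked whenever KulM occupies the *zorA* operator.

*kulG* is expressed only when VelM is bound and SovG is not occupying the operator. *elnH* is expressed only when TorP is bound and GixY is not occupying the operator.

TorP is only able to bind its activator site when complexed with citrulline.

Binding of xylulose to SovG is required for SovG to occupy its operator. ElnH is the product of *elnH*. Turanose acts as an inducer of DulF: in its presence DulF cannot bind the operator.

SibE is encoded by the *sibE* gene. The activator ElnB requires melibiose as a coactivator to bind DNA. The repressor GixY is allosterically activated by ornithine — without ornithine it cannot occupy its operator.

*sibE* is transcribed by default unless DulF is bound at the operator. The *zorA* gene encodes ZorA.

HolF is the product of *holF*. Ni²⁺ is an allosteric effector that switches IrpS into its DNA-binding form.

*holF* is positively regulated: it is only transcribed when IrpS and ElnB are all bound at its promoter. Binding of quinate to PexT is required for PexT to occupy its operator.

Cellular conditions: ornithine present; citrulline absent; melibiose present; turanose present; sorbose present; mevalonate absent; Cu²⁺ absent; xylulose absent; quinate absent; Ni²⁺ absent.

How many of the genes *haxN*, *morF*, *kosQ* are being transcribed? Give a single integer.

Ni²⁺ is absent, so IrpS is inactive.
Melibiose is present, so ElnB is active.
Required activator IrpS is absent, so *holF* is not transcribed.
So HolF is not produced.
Mevalonate is absent, so KosZ is inactive.
Cu²⁺ is absent, so KulM is active.
With repressor KulM bound, *zorA* is not transcribed.
So ZorA is not produced.
Required activator HolF is absent, so *haxN* is not transcribed.
→ *haxN* is OFF.
Sorbose is present, so VelM is inactive.
Xylulose is absent, so SovG is inactive.
Required activator VelM is absent, so *kulG* is not transcribed.
So KulG is not produced.
Quinate is absent, so PexT is inactive.
Required activator KulG is absent, so *morF* is not transcribed.
→ *morF* is OFF.
Citrulline is absent, so TorP is inactive.
Ornithine is present, so GixY is active.
With repressor GixY bound, *elnH* is not transcribed.
So ElnH is not produced.
Turanose is present, so DulF is inactive.
With no repressor bound, *sibE* is transcribed.
So SibE is produced and active.
No repressor is bound and SibE is active, so *kosQ* is transcribed.
→ *kosQ* is ON.
1 of the 3 genes is transcribed.

1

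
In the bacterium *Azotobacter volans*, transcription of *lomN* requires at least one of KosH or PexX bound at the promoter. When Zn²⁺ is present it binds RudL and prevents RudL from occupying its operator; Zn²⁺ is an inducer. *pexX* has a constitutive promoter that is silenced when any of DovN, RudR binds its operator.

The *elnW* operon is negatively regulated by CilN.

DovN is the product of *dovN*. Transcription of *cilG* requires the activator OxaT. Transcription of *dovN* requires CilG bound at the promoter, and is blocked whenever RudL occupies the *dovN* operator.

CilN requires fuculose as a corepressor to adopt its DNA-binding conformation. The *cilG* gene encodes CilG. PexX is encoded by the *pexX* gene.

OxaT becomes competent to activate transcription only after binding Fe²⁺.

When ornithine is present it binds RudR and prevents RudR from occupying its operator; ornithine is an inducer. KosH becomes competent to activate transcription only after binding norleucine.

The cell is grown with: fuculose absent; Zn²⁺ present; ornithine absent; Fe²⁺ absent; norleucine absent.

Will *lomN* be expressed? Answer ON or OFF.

OFF

Norleucine is absent, so KosH is inactive.
Zn²⁺ is present, so RudL is inactive.
Fe²⁺ is absent, so OxaT is inactive.
Required activator OxaT is absent, so *cilG* is not transcribed.
So CilG is not produced.
Required activator CilG is absent, so *dovN* is not transcribed.
So DovN is not produced.
Ornithine is absent, so RudR is active.
With repressor RudR bound, *pexX* is not transcribed.
So PexX is not produced.
No activator is available at the *lomN* promoter, so *lomN* is not transcribed.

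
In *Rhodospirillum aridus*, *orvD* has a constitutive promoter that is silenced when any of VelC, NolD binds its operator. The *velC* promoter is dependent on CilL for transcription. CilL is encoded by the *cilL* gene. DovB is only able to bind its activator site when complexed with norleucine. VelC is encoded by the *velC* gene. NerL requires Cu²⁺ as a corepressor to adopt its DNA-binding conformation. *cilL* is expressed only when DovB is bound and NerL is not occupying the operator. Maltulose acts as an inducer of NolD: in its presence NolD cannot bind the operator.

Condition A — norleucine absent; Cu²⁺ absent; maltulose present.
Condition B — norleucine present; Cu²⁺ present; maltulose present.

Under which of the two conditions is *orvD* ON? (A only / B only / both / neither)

Condition A:
Norleucine is absent, so DovB is inactive.
Cu²⁺ is absent, so NerL is inactive.
Required activator DovB is absent, so *cilL* is not transcribed.
So CilL is not produced.
Required activator CilL is absent, so *velC* is not transcribed.
So VelC is not produced.
Maltulose is present, so NolD is inactive.
With no repressor bound, *orvD* is transcribed.
→ *orvD* is ON in A.
Condition B:
Norleucine is present, so DovB is active.
Cu²⁺ is present, so NerL is active.
With repressor NerL bound, *cilL* is not transcribed.
So CilL is not produced.
Required activator CilL is absent, so *velC* is not transcribed.
So VelC is not produced.
Maltulose is present, so NolD is inactive.
With no repressor bound, *orvD* is transcribed.
→ *orvD* is ON in B.

both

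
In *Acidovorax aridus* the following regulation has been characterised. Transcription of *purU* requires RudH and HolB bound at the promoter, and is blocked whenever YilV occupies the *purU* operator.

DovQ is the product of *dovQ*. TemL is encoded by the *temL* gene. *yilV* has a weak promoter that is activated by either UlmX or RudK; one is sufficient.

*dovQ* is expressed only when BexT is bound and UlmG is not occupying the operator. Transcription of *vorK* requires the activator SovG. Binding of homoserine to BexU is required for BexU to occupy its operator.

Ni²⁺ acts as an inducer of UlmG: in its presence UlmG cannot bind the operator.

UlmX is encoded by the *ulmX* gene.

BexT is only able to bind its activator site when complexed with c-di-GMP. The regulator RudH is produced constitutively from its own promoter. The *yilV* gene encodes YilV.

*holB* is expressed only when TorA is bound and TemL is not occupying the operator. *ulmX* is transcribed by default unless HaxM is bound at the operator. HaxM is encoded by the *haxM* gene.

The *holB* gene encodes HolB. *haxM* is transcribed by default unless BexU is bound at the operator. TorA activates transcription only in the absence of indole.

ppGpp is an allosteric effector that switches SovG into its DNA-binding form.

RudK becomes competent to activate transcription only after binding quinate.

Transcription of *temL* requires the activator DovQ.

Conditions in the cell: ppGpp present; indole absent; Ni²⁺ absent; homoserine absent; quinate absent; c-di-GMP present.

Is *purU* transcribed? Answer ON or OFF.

Homoserine is absent, so BexU is inactive.
With no repressor bound, *haxM* is transcribed.
So HaxM is produced and active.
With repressor HaxM bound, *ulmX* is not transcribed.
So UlmX is not produced.
Quinate is absent, so RudK is inactive.
No activator is available at the *yilV* promoter, so *yilV* is not transcribed.
So YilV is not produced.
RudH is produced constitutively and is active.
c-di-GMP is present, so BexT is active.
Ni²⁺ is absent, so UlmG is active.
With repressor UlmG bound, *dovQ* is not transcribed.
So DovQ is not produced.
Required activator DovQ is absent, so *temL* is not transcribed.
So TemL is not produced.
Indole is absent, so TorA is active.
No repressor is bound and TorA is active, so *holB* is transcribed.
So HolB is produced and active.
No repressor is bound and RudH and HolB are active, so *purU* is transcribed.

ON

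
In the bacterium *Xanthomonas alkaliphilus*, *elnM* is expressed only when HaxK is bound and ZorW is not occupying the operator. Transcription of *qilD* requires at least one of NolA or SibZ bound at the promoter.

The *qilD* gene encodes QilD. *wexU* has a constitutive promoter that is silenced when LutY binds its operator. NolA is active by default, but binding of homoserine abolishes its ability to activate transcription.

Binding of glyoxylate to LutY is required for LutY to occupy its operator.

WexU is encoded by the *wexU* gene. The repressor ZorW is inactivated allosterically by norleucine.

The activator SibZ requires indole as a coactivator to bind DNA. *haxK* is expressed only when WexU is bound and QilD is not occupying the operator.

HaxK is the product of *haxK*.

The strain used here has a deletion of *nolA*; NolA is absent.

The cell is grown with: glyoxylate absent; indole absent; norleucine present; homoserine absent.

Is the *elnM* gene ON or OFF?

ON

Glyoxylate is absent, so LutY is inactive.
With no repressor bound, *wexU* is transcribed.
So WexU is produced and active.
NolA is non-functional in this strain, so it has no effect.
Indole is absent, so SibZ is inactive.
No activator is available at the *qilD* promoter, so *qilD* is not transcribed.
So QilD is not produced.
No repressor is bound and WexU is active, so *haxK* is transcribed.
So HaxK is produced and active.
Norleucine is present, so ZorW is inactive.
No repressor is bound and HaxK is active, so *elnM* is transcribed.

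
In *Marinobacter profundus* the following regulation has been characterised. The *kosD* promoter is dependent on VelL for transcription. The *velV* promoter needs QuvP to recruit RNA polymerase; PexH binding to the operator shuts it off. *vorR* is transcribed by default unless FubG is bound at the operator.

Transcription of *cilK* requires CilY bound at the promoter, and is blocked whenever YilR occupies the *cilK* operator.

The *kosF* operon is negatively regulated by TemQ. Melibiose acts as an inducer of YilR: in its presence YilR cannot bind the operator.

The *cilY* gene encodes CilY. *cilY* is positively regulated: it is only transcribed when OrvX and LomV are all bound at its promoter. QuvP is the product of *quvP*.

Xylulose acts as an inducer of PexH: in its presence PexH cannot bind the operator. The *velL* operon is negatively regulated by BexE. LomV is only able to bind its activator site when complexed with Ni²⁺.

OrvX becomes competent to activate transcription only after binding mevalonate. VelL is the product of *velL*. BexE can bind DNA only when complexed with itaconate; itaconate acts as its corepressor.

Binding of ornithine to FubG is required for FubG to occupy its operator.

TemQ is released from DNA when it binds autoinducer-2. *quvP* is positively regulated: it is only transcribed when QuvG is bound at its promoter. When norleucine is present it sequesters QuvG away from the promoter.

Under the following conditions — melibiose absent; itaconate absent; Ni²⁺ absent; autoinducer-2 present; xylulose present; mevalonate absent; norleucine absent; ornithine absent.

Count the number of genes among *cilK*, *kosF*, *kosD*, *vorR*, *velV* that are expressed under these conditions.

Melibiose is absent, so YilR is active.
Mevalonate is absent, so OrvX is inactive.
Ni²⁺ is absent, so LomV is inactive.
Required activator OrvX is absent, so *cilY* is not transcribed.
So CilY is not produced.
With repressor YilR bound, *cilK* is not transcribed.
→ *cilK* is OFF.
Autoinducer-2 is present, so TemQ is inactive.
With no repressor bound, *kosF* is transcribed.
→ *kosF* is ON.
Itaconate is absent, so BexE is inactive.
With no repressor bound, *velL* is transcribed.
So VelL is produced and active.
No repressor is bound and VelL is active, so *kosD* is transcribed.
→ *kosD* is ON.
Ornithine is absent, so FubG is inactive.
With no repressor bound, *vorR* is transcribed.
→ *vorR* is ON.
Norleucine is absent, so QuvG is active.
No repressor is bound and QuvG is active, so *quvP* is transcribed.
So QuvP is produced and active.
Xylulose is present, so PexH is inactive.
No repressor is bound and QuvP is active, so *velV* is transcribed.
→ *velV* is ON.
4 of the 5 genes are transcribed.

4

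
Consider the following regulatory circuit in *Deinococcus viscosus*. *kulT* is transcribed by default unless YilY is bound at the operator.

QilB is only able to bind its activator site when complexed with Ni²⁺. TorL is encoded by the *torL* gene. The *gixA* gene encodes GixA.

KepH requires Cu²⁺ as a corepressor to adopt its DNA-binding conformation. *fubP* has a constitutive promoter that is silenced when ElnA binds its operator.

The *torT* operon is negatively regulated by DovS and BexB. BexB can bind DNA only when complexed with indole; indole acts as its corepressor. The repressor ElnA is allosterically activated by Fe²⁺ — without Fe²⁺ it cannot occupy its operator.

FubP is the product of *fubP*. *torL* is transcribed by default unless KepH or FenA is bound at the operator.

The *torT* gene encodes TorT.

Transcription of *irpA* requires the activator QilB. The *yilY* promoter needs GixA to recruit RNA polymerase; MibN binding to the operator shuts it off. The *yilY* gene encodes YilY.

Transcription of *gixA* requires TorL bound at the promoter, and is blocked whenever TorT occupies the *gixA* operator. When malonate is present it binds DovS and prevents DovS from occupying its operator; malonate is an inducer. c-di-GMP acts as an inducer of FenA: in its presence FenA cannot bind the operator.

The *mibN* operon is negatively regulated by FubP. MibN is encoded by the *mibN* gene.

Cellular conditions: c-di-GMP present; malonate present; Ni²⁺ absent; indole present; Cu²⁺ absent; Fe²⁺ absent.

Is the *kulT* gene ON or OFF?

Cu²⁺ is absent, so KepH is inactive.
c-di-GMP is present, so FenA is inactive.
With no repressor bound, *torL* is transcribed.
So TorL is produced and active.
Malonate is present, so DovS is inactive.
Indole is present, so BexB is active.
With repressor BexB bound, *torT* is not transcribed.
So TorT is not produced.
No repressor is bound and TorL is active, so *gixA* is transcribed.
So GixA is produced and active.
Fe²⁺ is absent, so ElnA is inactive.
With no repressor bound, *fubP* is transcribed.
So FubP is produced and active.
With repressor FubP bound, *mibN* is not transcribed.
So MibN is not produced.
No repressor is bound and GixA is active, so *yilY* is transcribed.
So YilY is produced and active.
With repressor YilY bound, *kulT* is not transcribed.

OFF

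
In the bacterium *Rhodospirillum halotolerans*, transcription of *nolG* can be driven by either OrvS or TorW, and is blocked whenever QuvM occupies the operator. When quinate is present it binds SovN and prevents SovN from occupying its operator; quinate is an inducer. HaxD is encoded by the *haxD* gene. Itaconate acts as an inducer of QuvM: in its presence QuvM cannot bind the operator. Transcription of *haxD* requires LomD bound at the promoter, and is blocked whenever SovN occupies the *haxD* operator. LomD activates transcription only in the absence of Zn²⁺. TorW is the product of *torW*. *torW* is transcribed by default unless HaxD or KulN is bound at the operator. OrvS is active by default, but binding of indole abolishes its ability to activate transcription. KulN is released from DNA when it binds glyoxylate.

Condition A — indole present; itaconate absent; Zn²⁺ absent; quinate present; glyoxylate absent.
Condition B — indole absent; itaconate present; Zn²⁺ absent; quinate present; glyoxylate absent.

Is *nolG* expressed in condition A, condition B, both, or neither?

B only

Condition A:
Indole is present, so OrvS is inactive.
Itaconate is absent, so QuvM is active.
Zn²⁺ is absent, so LomD is active.
Quinate is present, so SovN is inactive.
No repressor is bound and LomD is active, so *haxD* is transcribed.
So HaxD is produced and active.
Glyoxylate is absent, so KulN is active.
With repressor HaxD bound, *torW* is not transcribed.
So TorW is not produced.
With repressor QuvM bound, *nolG* is not transcribed.
→ *nolG* is OFF in A.
Condition B:
Indole is absent, so OrvS is active.
Itaconate is present, so QuvM is inactive.
Zn²⁺ is absent, so LomD is active.
Quinate is present, so SovN is inactive.
No repressor is bound and LomD is active, so *haxD* is transcribed.
So HaxD is produced and active.
Glyoxylate is absent, so KulN is active.
With repressor HaxD bound, *torW* is not transcribed.
So TorW is not produced.
Activator OrvS is present, so *nolG* is transcribed.
→ *nolG* is ON in B.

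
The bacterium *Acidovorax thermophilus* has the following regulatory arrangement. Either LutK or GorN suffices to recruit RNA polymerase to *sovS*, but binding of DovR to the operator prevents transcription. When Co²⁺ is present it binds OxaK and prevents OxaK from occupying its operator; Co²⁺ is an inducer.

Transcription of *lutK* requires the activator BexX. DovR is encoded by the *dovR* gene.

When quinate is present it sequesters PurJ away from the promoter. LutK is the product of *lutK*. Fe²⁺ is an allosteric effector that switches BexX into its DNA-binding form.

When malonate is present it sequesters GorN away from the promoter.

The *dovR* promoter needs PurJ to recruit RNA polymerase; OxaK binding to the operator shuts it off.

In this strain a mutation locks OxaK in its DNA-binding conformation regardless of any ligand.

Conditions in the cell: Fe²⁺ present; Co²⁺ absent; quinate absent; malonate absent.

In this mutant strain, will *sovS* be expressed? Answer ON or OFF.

ON

Fe²⁺ is present, so BexX is active.
No repressor is bound and BexX is active, so *lutK* is transcribed.
So LutK is produced and active.
Malonate is absent, so GorN is active.
Quinate is absent, so PurJ is active.
OxaK is constitutively active in this strain.
With repressor OxaK bound, *dovR* is not transcribed.
So DovR is not produced.
Activator LutK is present, so *sovS* is transcribed.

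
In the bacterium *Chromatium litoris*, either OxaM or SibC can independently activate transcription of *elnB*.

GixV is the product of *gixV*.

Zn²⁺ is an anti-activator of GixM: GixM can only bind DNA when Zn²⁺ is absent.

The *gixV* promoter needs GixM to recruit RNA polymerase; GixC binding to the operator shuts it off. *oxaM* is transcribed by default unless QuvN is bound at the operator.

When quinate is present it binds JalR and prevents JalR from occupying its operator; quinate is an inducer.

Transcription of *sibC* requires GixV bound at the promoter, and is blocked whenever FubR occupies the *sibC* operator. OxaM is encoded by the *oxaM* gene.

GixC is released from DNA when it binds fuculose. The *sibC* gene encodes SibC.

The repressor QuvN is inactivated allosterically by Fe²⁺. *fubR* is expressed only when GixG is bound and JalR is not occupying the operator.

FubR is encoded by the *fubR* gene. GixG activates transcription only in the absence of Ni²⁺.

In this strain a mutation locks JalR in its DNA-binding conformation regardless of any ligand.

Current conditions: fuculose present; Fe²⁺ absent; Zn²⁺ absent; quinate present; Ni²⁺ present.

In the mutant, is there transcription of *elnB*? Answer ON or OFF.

Fe²⁺ is absent, so QuvN is active.
With repressor QuvN bound, *oxaM* is not transcribed.
So OxaM is not produced.
Ni²⁺ is present, so GixG is inactive.
JalR is constitutively active in this strain.
With repressor JalR bound, *fubR* is not transcribed.
So FubR is not produced.
Fuculose is present, so GixC is inactive.
Zn²⁺ is absent, so GixM is active.
No repressor is bound and GixM is active, so *gixV* is transcribed.
So GixV is produced and active.
No repressor is bound and GixV is active, so *sibC* is transcribed.
So SibC is produced and active.
Activator SibC is present, so *elnB* is transcribed.

ON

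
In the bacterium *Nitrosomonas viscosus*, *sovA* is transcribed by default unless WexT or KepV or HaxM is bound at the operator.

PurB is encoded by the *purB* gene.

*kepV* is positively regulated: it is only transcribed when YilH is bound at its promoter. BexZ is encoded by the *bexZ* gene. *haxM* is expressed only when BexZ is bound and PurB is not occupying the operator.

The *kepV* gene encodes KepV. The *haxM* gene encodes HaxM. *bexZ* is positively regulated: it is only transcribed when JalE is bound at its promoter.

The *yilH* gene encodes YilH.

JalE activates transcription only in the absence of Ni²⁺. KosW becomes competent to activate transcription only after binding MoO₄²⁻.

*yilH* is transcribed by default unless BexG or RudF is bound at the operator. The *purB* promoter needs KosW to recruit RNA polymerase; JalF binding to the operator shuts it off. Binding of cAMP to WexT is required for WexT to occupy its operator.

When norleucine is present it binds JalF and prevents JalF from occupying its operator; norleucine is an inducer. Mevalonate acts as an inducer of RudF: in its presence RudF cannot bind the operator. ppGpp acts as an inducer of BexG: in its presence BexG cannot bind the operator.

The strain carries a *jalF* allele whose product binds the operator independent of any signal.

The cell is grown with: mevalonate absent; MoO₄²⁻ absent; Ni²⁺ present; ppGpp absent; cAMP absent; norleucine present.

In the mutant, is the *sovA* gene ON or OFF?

ON

cAMP is absent, so WexT is inactive.
ppGpp is absent, so BexG is active.
Mevalonate is absent, so RudF is active.
With repressor BexG bound, *yilH* is not transcribed.
So YilH is not produced.
Required activator YilH is absent, so *kepV* is not transcribed.
So KepV is not produced.
JalF is constitutively active in this strain.
MoO₄²⁻ is absent, so KosW is inactive.
With repressor JalF bound, *purB* is not transcribed.
So PurB is not produced.
Ni²⁺ is present, so JalE is inactive.
Required activator JalE is absent, so *bexZ* is not transcribed.
So BexZ is not produced.
Required activator BexZ is absent, so *haxM* is not transcribed.
So HaxM is not produced.
With no repressor bound, *sovA* is transcribed.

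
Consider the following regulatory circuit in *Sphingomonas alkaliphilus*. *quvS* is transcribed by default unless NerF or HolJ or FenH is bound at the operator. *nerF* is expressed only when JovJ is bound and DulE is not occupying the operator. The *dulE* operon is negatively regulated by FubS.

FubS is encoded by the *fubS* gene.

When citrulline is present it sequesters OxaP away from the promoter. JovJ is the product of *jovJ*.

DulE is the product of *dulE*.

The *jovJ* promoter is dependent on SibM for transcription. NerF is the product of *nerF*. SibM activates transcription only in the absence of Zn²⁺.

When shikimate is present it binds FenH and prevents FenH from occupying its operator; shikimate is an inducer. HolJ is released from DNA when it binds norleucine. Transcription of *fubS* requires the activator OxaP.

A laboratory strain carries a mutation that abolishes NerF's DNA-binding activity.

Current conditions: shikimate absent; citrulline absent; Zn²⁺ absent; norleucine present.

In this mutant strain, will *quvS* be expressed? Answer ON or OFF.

OFF

NerF is non-functional in this strain, so it has no effect.
Norleucine is present, so HolJ is inactive.
Shikimate is absent, so FenH is active.
With repressor FenH bound, *quvS* is not transcribed.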